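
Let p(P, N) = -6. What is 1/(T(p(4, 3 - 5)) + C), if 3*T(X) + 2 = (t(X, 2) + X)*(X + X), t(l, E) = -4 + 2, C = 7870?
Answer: 3/23704 ≈ 0.00012656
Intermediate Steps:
t(l, E) = -2
T(X) = -⅔ + 2*X*(-2 + X)/3 (T(X) = -⅔ + ((-2 + X)*(X + X))/3 = -⅔ + ((-2 + X)*(2*X))/3 = -⅔ + (2*X*(-2 + X))/3 = -⅔ + 2*X*(-2 + X)/3)
1/(T(p(4, 3 - 5)) + C) = 1/((-⅔ - 4/3*(-6) + (⅔)*(-6)²) + 7870) = 1/((-⅔ + 8 + (⅔)*36) + 7870) = 1/((-⅔ + 8 + 24) + 7870) = 1/(94/3 + 7870) = 1/(23704/3) = 3/23704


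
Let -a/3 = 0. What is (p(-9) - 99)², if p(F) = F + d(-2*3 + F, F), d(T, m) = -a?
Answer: 11664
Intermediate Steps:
a = 0 (a = -3*0 = 0)
d(T, m) = 0 (d(T, m) = -1*0 = 0)
p(F) = F (p(F) = F + 0 = F)
(p(-9) - 99)² = (-9 - 99)² = (-108)² = 11664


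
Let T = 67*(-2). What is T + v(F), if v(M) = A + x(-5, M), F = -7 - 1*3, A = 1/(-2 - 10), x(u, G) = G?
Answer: -1729/12 ≈ -144.08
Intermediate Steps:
A = -1/12 (A = 1/(-12) = -1/12 ≈ -0.083333)
T = -134
F = -10 (F = -7 - 3 = -10)
v(M) = -1/12 + M
T + v(F) = -134 + (-1/12 - 10) = -134 - 121/12 = -1729/12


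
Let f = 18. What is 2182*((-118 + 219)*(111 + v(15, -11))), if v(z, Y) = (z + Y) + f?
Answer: 29310806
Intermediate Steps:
v(z, Y) = 18 + Y + z (v(z, Y) = (z + Y) + 18 = (Y + z) + 18 = 18 + Y + z)
2182*((-118 + 219)*(111 + v(15, -11))) = 2182*((-118 + 219)*(111 + (18 - 11 + 15))) = 2182*(101*(111 + 22)) = 2182*(101*133) = 2182*13433 = 29310806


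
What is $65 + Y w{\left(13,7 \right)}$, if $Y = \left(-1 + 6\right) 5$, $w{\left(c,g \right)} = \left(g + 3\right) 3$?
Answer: $815$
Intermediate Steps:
$w{\left(c,g \right)} = 9 + 3 g$ ($w{\left(c,g \right)} = \left(3 + g\right) 3 = 9 + 3 g$)
$Y = 25$ ($Y = 5 \cdot 5 = 25$)
$65 + Y w{\left(13,7 \right)} = 65 + 25 \left(9 + 3 \cdot 7\right) = 65 + 25 \left(9 + 21\right) = 65 + 25 \cdot 30 = 65 + 750 = 815$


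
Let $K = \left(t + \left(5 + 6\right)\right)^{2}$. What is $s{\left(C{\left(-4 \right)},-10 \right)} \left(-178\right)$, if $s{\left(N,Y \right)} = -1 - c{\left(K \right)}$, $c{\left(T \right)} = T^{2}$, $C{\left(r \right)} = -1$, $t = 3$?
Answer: $6838226$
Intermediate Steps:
$K = 196$ ($K = \left(3 + \left(5 + 6\right)\right)^{2} = \left(3 + 11\right)^{2} = 14^{2} = 196$)
$s{\left(N,Y \right)} = -38417$ ($s{\left(N,Y \right)} = -1 - 196^{2} = -1 - 38416 = -38417$)
$s{\left(C{\left(-4 \right)},-10 \right)} \left(-178\right) = \left(-38417\right) \left(-178\right) = 6838226$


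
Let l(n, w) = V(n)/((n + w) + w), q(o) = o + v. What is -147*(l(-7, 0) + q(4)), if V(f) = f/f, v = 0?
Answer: -567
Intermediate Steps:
V(f) = 1
q(o) = o (q(o) = o + 0 = o)
l(n, w) = 1/(n + 2*w) (l(n, w) = 1/((n + w) + w) = 1/(n + 2*w))
-147*(l(-7, 0) + q(4)) = -147*(1/(-7 + 2*0) + 4) = -147*(1/(-7 + 0) + 4) = -147*(1/(-7) + 4) = -147*(-⅐ + 4) = -147*27/7 = -567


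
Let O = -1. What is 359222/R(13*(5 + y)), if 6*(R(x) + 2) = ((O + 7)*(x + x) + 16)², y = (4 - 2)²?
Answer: 538833/504097 ≈ 1.0689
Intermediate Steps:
y = 4 (y = 2² = 4)
R(x) = -2 + (16 + 12*x)²/6 (R(x) = -2 + ((-1 + 7)*(x + x) + 16)²/6 = -2 + (6*(2*x) + 16)²/6 = -2 + (12*x + 16)²/6 = -2 + (16 + 12*x)²/6)
359222/R(13*(5 + y)) = 359222/(-2 + 8*(4 + 3*(13*(5 + 4)))²/3) = 359222/(-2 + 8*(4 + 3*(13*9))²/3) = 359222/(-2 + 8*(4 + 3*117)²/3) = 359222/(-2 + 8*(4 + 351)²/3) = 359222/(-2 + (8/3)*355²) = 359222/(-2 + (8/3)*126025) = 359222/(-2 + 1008200/3) = 359222/(1008194/3) = 359222*(3/1008194) = 538833/504097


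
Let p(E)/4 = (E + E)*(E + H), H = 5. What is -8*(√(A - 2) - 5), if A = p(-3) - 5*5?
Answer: 40 - 40*I*√3 ≈ 40.0 - 69.282*I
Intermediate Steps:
p(E) = 8*E*(5 + E) (p(E) = 4*((E + E)*(E + 5)) = 4*((2*E)*(5 + E)) = 4*(2*E*(5 + E)) = 8*E*(5 + E))
A = -73 (A = 8*(-3)*(5 - 3) - 5*5 = 8*(-3)*2 - 1*25 = -48 - 25 = -73)
-8*(√(A - 2) - 5) = -8*(√(-73 - 2) - 5) = -8*(√(-75) - 5) = -8*(5*I*√3 - 5) = -8*(-5 + 5*I*√3) = 40 - 40*I*√3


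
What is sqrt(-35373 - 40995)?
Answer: 4*I*sqrt(4773) ≈ 276.35*I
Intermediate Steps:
sqrt(-35373 - 40995) = sqrt(-76368) = 4*I*sqrt(4773)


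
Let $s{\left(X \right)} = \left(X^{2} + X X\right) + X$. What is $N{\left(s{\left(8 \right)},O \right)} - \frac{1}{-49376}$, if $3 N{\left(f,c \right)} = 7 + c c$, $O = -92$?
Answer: $\frac{418264099}{148128} \approx 2823.7$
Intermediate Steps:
$s{\left(X \right)} = X + 2 X^{2}$ ($s{\left(X \right)} = \left(X^{2} + X^{2}\right) + X = 2 X^{2} + X = X + 2 X^{2}$)
$N{\left(f,c \right)} = \frac{7}{3} + \frac{c^{2}}{3}$ ($N{\left(f,c \right)} = \frac{7 + c c}{3} = \frac{7 + c^{2}}{3} = \frac{7}{3} + \frac{c^{2}}{3}$)
$N{\left(s{\left(8 \right)},O \right)} - \frac{1}{-49376} = \left(\frac{7}{3} + \frac{\left(-92\right)^{2}}{3}\right) - \frac{1}{-49376} = \left(\frac{7}{3} + \frac{1}{3} \cdot 8464\right) - - \frac{1}{49376} = \left(\frac{7}{3} + \frac{8464}{3}\right) + \frac{1}{49376} = \frac{8471}{3} + \frac{1}{49376} = \frac{418264099}{148128}$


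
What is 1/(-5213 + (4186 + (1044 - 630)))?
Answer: -1/613 ≈ -0.0016313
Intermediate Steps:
1/(-5213 + (4186 + (1044 - 630))) = 1/(-5213 + (4186 + 414)) = 1/(-5213 + 4600) = 1/(-613) = -1/613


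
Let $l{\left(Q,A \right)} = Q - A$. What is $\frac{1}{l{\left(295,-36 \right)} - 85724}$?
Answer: $- \frac{1}{85393} \approx -1.1711 \cdot 10^{-5}$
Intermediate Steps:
$\frac{1}{l{\left(295,-36 \right)} - 85724} = \frac{1}{\left(295 - -36\right) - 85724} = \frac{1}{\left(295 + 36\right) - 85724} = \frac{1}{331 - 85724} = \frac{1}{-85393} = - \frac{1}{85393}$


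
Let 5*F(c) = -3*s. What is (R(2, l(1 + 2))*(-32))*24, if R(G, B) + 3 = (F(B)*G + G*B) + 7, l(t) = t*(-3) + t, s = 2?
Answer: 39936/5 ≈ 7987.2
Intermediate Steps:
F(c) = -6/5 (F(c) = (-3*2)/5 = (⅕)*(-6) = -6/5)
l(t) = -2*t (l(t) = -3*t + t = -2*t)
R(G, B) = 4 - 6*G/5 + B*G (R(G, B) = -3 + ((-6*G/5 + G*B) + 7) = -3 + ((-6*G/5 + B*G) + 7) = -3 + (7 - 6*G/5 + B*G) = 4 - 6*G/5 + B*G)
(R(2, l(1 + 2))*(-32))*24 = ((4 - 6/5*2 - 2*(1 + 2)*2)*(-32))*24 = ((4 - 12/5 - 2*3*2)*(-32))*24 = ((4 - 12/5 - 6*2)*(-32))*24 = ((4 - 12/5 - 12)*(-32))*24 = -52/5*(-32)*24 = (1664/5)*24 = 39936/5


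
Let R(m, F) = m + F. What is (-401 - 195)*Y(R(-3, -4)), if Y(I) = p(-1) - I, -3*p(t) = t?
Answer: -13112/3 ≈ -4370.7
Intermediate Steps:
R(m, F) = F + m
p(t) = -t/3
Y(I) = ⅓ - I (Y(I) = -⅓*(-1) - I = ⅓ - I)
(-401 - 195)*Y(R(-3, -4)) = (-401 - 195)*(⅓ - (-4 - 3)) = -596*(⅓ - 1*(-7)) = -596*(⅓ + 7) = -596*22/3 = -13112/3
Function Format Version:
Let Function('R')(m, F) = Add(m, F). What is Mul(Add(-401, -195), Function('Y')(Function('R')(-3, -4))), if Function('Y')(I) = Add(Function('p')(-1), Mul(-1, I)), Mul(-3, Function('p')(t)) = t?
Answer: Rational(-13112, 3) ≈ -4370.7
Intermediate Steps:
Function('R')(m, F) = Add(F, m)
Function('p')(t) = Mul(Rational(-1, 3), t)
Function('Y')(I) = Add(Rational(1, 3), Mul(-1, I)) (Function('Y')(I) = Add(Mul(Rational(-1, 3), -1), Mul(-1, I)) = Add(Rational(1, 3), Mul(-1, I)))
Mul(Add(-401, -195), Function('Y')(Function('R')(-3, -4))) = Mul(Add(-401, -195), Add(Rational(1, 3), Mul(-1, Add(-4, -3)))) = Mul(-596, Add(Rational(1, 3), Mul(-1, -7))) = Mul(-596, Add(Rational(1, 3), 7)) = Mul(-596, Rational(22, 3)) = Rational(-13112, 3)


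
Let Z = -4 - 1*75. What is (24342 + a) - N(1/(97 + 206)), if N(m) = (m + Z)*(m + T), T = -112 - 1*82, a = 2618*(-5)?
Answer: -373947148/91809 ≈ -4073.1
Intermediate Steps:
a = -13090
T = -194 (T = -112 - 82 = -194)
Z = -79 (Z = -4 - 75 = -79)
N(m) = (-194 + m)*(-79 + m) (N(m) = (m - 79)*(m - 194) = (-79 + m)*(-194 + m) = (-194 + m)*(-79 + m))
(24342 + a) - N(1/(97 + 206)) = (24342 - 13090) - (15326 + (1/(97 + 206))**2 - 273/(97 + 206)) = 11252 - (15326 + (1/303)**2 - 273/303) = 11252 - (15326 + (1/303)**2 - 273*1/303) = 11252 - (15326 + 1/91809 - 91/101) = 11252 - 1*1406982016/91809 = 11252 - 1406982016/91809 = -373947148/91809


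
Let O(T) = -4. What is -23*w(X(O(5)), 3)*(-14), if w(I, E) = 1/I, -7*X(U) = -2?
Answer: 1127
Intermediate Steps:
X(U) = 2/7 (X(U) = -⅐*(-2) = 2/7)
-23*w(X(O(5)), 3)*(-14) = -23/2/7*(-14) = -23*7/2*(-14) = -161/2*(-14) = 1127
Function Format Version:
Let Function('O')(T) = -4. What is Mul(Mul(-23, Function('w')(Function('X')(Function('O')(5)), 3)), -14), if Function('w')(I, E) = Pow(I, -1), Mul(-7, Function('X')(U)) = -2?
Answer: 1127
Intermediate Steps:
Function('X')(U) = Rational(2, 7) (Function('X')(U) = Mul(Rational(-1, 7), -2) = Rational(2, 7))
Mul(Mul(-23, Function('w')(Function('X')(Function('O')(5)), 3)), -14) = Mul(Mul(-23, Pow(Rational(2, 7), -1)), -14) = Mul(Mul(-23, Rational(7, 2)), -14) = Mul(Rational(-161, 2), -14) = 1127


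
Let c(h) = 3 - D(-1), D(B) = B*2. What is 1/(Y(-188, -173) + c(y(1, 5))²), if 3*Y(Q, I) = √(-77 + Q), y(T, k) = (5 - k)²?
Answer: 45/1178 - 3*I*√265/5890 ≈ 0.0382 - 0.0082914*I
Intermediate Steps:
D(B) = 2*B
Y(Q, I) = √(-77 + Q)/3
c(h) = 5 (c(h) = 3 - 2*(-1) = 3 - 1*(-2) = 3 + 2 = 5)
1/(Y(-188, -173) + c(y(1, 5))²) = 1/(√(-77 - 188)/3 + 5²) = 1/(√(-265)/3 + 25) = 1/((I*√265)/3 + 25) = 1/(I*√265/3 + 25) = 1/(25 + I*√265/3)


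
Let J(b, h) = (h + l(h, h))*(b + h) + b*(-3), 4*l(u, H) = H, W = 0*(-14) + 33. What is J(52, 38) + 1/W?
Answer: 135928/33 ≈ 4119.0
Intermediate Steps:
W = 33 (W = 0 + 33 = 33)
l(u, H) = H/4
J(b, h) = -3*b + 5*h*(b + h)/4 (J(b, h) = (h + h/4)*(b + h) + b*(-3) = (5*h/4)*(b + h) - 3*b = 5*h*(b + h)/4 - 3*b = -3*b + 5*h*(b + h)/4)
J(52, 38) + 1/W = (-3*52 + (5/4)*38**2 + (5/4)*52*38) + 1/33 = (-156 + (5/4)*1444 + 2470) + 1/33 = (-156 + 1805 + 2470) + 1/33 = 4119 + 1/33 = 135928/33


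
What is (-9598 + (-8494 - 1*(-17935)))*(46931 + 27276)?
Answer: -11650499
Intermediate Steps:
(-9598 + (-8494 - 1*(-17935)))*(46931 + 27276) = (-9598 + (-8494 + 17935))*74207 = (-9598 + 9441)*74207 = -157*74207 = -11650499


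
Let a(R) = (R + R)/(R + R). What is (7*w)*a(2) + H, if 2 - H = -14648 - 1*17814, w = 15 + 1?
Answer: 32576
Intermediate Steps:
a(R) = 1 (a(R) = (2*R)/((2*R)) = (2*R)*(1/(2*R)) = 1)
w = 16
H = 32464 (H = 2 - (-14648 - 1*17814) = 2 - (-14648 - 17814) = 2 - 1*(-32462) = 2 + 32462 = 32464)
(7*w)*a(2) + H = (7*16)*1 + 32464 = 112*1 + 32464 = 112 + 32464 = 32576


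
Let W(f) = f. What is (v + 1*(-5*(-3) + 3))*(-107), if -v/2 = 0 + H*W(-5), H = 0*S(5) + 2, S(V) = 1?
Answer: -4066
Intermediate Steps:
H = 2 (H = 0*1 + 2 = 0 + 2 = 2)
v = 20 (v = -2*(0 + 2*(-5)) = -2*(0 - 10) = -2*(-10) = 20)
(v + 1*(-5*(-3) + 3))*(-107) = (20 + 1*(-5*(-3) + 3))*(-107) = (20 + 1*(15 + 3))*(-107) = (20 + 1*18)*(-107) = (20 + 18)*(-107) = 38*(-107) = -4066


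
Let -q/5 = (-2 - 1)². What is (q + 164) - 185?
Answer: -66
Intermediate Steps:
q = -45 (q = -5*(-2 - 1)² = -5*(-3)² = -5*9 = -45)
(q + 164) - 185 = (-45 + 164) - 185 = 119 - 185 = -66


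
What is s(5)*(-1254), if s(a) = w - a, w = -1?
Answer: 7524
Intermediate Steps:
s(a) = -1 - a
s(5)*(-1254) = (-1 - 1*5)*(-1254) = (-1 - 5)*(-1254) = -6*(-1254) = 7524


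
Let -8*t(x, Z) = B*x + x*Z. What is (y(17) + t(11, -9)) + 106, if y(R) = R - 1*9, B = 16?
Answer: 835/8 ≈ 104.38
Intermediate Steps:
t(x, Z) = -2*x - Z*x/8 (t(x, Z) = -(16*x + x*Z)/8 = -(16*x + Z*x)/8 = -2*x - Z*x/8)
y(R) = -9 + R (y(R) = R - 9 = -9 + R)
(y(17) + t(11, -9)) + 106 = ((-9 + 17) - ⅛*11*(16 - 9)) + 106 = (8 - ⅛*11*7) + 106 = (8 - 77/8) + 106 = -13/8 + 106 = 835/8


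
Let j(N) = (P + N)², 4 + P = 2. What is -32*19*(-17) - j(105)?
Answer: -273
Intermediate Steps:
P = -2 (P = -4 + 2 = -2)
j(N) = (-2 + N)²
-32*19*(-17) - j(105) = -32*19*(-17) - (-2 + 105)² = -608*(-17) - 1*103² = 10336 - 1*10609 = 10336 - 10609 = -273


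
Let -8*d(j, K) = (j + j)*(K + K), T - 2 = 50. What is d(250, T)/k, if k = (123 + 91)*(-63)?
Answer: 3250/6741 ≈ 0.48212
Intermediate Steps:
T = 52 (T = 2 + 50 = 52)
d(j, K) = -K*j/2 (d(j, K) = -(j + j)*(K + K)/8 = -2*j*2*K/8 = -K*j/2)
k = -13482 (k = 214*(-63) = -13482)
d(250, T)/k = -½*52*250/(-13482) = -6500*(-1/13482) = 3250/6741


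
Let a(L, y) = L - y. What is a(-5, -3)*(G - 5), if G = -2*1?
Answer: 14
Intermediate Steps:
G = -2
a(-5, -3)*(G - 5) = (-5 - 1*(-3))*(-2 - 5) = (-5 + 3)*(-7) = -2*(-7) = 14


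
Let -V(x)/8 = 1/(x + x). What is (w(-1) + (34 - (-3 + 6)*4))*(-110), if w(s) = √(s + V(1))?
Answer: -2420 - 110*I*√5 ≈ -2420.0 - 245.97*I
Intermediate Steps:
V(x) = -4/x (V(x) = -8/(x + x) = -8*1/(2*x) = -4/x)
w(s) = √(-4 + s) (w(s) = √(s - 4/1) = √(s - 4*1) = √(s - 4) = √(-4 + s))
(w(-1) + (34 - (-3 + 6)*4))*(-110) = (√(-4 - 1) + (34 - (-3 + 6)*4))*(-110) = (√(-5) + (34 - 3*4))*(-110) = (I*√5 + (34 - 1*12))*(-110) = (I*√5 + (34 - 12))*(-110) = (I*√5 + 22)*(-110) = (22 + I*√5)*(-110) = -2420 - 110*I*√5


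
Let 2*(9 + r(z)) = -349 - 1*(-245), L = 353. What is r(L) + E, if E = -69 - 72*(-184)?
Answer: 13118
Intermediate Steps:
E = 13179 (E = -69 + 13248 = 13179)
r(z) = -61 (r(z) = -9 + (-349 - 1*(-245))/2 = -9 + (-349 + 245)/2 = -9 + (½)*(-104) = -9 - 52 = -61)
r(L) + E = -61 + 13179 = 13118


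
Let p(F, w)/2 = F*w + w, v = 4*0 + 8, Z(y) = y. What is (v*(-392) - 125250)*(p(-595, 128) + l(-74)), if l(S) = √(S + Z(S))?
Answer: 19522888704 - 256772*I*√37 ≈ 1.9523e+10 - 1.5619e+6*I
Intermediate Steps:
l(S) = √2*√S (l(S) = √(S + S) = √(2*S) = √2*√S)
v = 8 (v = 0 + 8 = 8)
p(F, w) = 2*w + 2*F*w (p(F, w) = 2*(F*w + w) = 2*(w + F*w) = 2*w + 2*F*w)
(v*(-392) - 125250)*(p(-595, 128) + l(-74)) = (8*(-392) - 125250)*(2*128*(1 - 595) + √2*√(-74)) = (-3136 - 125250)*(2*128*(-594) + √2*(I*√74)) = -128386*(-152064 + 2*I*√37) = 19522888704 - 256772*I*√37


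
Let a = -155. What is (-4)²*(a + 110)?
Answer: -720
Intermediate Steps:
(-4)²*(a + 110) = (-4)²*(-155 + 110) = 16*(-45) = -720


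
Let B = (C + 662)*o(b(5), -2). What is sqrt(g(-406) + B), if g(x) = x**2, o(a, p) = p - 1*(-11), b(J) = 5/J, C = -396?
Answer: sqrt(167230) ≈ 408.94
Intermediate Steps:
o(a, p) = 11 + p (o(a, p) = p + 11 = 11 + p)
B = 2394 (B = (-396 + 662)*(11 - 2) = 266*9 = 2394)
sqrt(g(-406) + B) = sqrt((-406)**2 + 2394) = sqrt(164836 + 2394) = sqrt(167230)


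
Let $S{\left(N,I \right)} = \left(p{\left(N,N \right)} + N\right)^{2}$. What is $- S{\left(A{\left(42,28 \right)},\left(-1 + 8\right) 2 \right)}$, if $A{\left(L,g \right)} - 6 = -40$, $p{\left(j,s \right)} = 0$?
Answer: $-1156$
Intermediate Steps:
$A{\left(L,g \right)} = -34$ ($A{\left(L,g \right)} = 6 - 40 = -34$)
$S{\left(N,I \right)} = N^{2}$ ($S{\left(N,I \right)} = \left(0 + N\right)^{2} = N^{2}$)
$- S{\left(A{\left(42,28 \right)},\left(-1 + 8\right) 2 \right)} = - \left(-34\right)^{2} = \left(-1\right) 1156 = -1156$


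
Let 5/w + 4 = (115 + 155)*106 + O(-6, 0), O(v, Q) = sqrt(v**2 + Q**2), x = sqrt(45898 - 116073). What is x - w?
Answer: -5/28622 + 5*I*sqrt(2807) ≈ -0.00017469 + 264.91*I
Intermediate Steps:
x = 5*I*sqrt(2807) (x = sqrt(-70175) = 5*I*sqrt(2807) ≈ 264.91*I)
O(v, Q) = sqrt(Q**2 + v**2)
w = 5/28622 (w = 5/(-4 + ((115 + 155)*106 + sqrt(0**2 + (-6)**2))) = 5/(-4 + (270*106 + sqrt(0 + 36))) = 5/(-4 + (28620 + sqrt(36))) = 5/(-4 + (28620 + 6)) = 5/(-4 + 28626) = 5/28622 ≈ 0.00017469)
x - w = 5*I*sqrt(2807) - 1*5/28622 = 5*I*sqrt(2807) - 5/28622 = -5/28622 + 5*I*sqrt(2807)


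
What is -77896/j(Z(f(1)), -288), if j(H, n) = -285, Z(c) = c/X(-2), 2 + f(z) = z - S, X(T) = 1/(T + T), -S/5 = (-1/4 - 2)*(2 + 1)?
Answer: 77896/285 ≈ 273.32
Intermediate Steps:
S = 135/4 (S = -5*(-1/4 - 2)*(2 + 1) = -5*(-1*¼ - 2)*3 = -5*(-¼ - 2)*3 = -(-45)*3/4 = -5*(-27/4) = 135/4 ≈ 33.750)
X(T) = 1/(2*T)
f(z) = -143/4 + z (f(z) = -2 + (z - 1*135/4) = -2 + (z - 135/4) = -2 + (-135/4 + z) = -143/4 + z)
Z(c) = -4*c (Z(c) = c/(((½)/(-2))) = c/(((½)*(-½))) = c/(-¼) = c*(-4) = -4*c)
-77896/j(Z(f(1)), -288) = -77896/(-285) = -77896*(-1/285) = 77896/285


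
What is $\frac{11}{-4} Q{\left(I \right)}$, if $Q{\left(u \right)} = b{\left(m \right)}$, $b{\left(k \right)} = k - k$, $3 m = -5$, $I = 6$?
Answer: $0$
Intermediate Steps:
$m = - \frac{5}{3}$ ($m = \frac{1}{3} \left(-5\right) = - \frac{5}{3} \approx -1.6667$)
$b{\left(k \right)} = 0$
$Q{\left(u \right)} = 0$
$\frac{11}{-4} Q{\left(I \right)} = \frac{11}{-4} \cdot 0 = 11 \left(- \frac{1}{4}\right) 0 = \left(- \frac{11}{4}\right) 0 = 0$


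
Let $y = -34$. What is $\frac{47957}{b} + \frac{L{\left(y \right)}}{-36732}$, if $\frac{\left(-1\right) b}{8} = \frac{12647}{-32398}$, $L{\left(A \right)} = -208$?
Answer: $\frac{7133866163645}{464549604} \approx 15357.0$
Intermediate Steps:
$b = \frac{50588}{16199}$ ($b = - 8 \frac{12647}{-32398} = - 8 \cdot 12647 \left(- \frac{1}{32398}\right) = \left(-8\right) \left(- \frac{12647}{32398}\right) = \frac{50588}{16199} \approx 3.1229$)
$\frac{47957}{b} + \frac{L{\left(y \right)}}{-36732} = \frac{47957}{\frac{50588}{16199}} - \frac{208}{-36732} = 47957 \cdot \frac{16199}{50588} - - \frac{52}{9183} = \frac{776855443}{50588} + \frac{52}{9183} = \frac{7133866163645}{464549604}$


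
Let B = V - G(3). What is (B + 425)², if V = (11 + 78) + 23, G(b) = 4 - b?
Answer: 287296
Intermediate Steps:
V = 112 (V = 89 + 23 = 112)
B = 111 (B = 112 - (4 - 1*3) = 112 - (4 - 3) = 112 - 1*1 = 112 - 1 = 111)
(B + 425)² = (111 + 425)² = 536² = 287296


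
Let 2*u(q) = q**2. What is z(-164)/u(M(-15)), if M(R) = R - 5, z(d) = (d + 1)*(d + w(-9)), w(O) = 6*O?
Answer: 17767/100 ≈ 177.67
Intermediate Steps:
z(d) = (1 + d)*(-54 + d) (z(d) = (d + 1)*(d + 6*(-9)) = (1 + d)*(d - 54) = (1 + d)*(-54 + d))
M(R) = -5 + R
u(q) = q**2/2
z(-164)/u(M(-15)) = (-54 + (-164)**2 - 53*(-164))/(((-5 - 15)**2/2)) = (-54 + 26896 + 8692)/(((1/2)*(-20)**2)) = 35534/(((1/2)*400)) = 35534/200 = 35534*(1/200) = 17767/100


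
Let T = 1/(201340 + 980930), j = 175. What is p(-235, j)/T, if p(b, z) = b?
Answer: -277833450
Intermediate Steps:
T = 1/1182270 ≈ 8.4583e-7
p(-235, j)/T = -235/1/1182270 = -235*1182270 = -277833450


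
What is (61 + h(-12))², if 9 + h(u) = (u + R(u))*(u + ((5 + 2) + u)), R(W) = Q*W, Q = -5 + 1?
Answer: 313600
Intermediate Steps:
Q = -4
R(W) = -4*W
h(u) = -9 - 3*u*(7 + 2*u) (h(u) = -9 + (u - 4*u)*(u + ((5 + 2) + u)) = -9 + (-3*u)*(u + (7 + u)) = -9 + (-3*u)*(7 + 2*u) = -9 - 3*u*(7 + 2*u))
(61 + h(-12))² = (61 + (-9 - 21*(-12) - 6*(-12)²))² = (61 + (-9 + 252 - 6*144))² = (61 + (-9 + 252 - 864))² = (61 - 621)² = (-560)² = 313600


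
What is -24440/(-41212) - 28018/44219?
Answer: -18491364/455588357 ≈ -0.040588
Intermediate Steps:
-24440/(-41212) - 28018/44219 = -24440*(-1/41212) - 28018*1/44219 = 6110/10303 - 28018/44219 = -18491364/455588357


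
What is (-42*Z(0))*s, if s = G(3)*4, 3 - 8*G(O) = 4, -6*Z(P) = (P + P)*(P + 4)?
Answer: 0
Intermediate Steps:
Z(P) = -P*(4 + P)/3 (Z(P) = -(P + P)*(P + 4)/6 = -2*P*(4 + P)/6 = -P*(4 + P)/3)
G(O) = -⅛ (G(O) = 3/8 - ⅛*4 = 3/8 - ½ = -⅛)
s = -½ (s = -⅛*4 = -½ ≈ -0.50000)
(-42*Z(0))*s = -(-14)*0*(4 + 0)*(-½) = -(-14)*0*4*(-½) = -42*0*(-½) = 0*(-½) = 0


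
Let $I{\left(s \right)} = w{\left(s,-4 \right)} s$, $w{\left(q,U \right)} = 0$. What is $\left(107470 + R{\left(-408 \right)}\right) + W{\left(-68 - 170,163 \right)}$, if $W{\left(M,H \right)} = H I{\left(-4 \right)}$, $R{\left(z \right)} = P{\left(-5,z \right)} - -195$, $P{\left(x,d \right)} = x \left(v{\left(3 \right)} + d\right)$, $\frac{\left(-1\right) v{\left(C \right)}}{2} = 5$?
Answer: $109755$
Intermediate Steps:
$v{\left(C \right)} = -10$ ($v{\left(C \right)} = \left(-2\right) 5 = -10$)
$P{\left(x,d \right)} = x \left(-10 + d\right)$
$I{\left(s \right)} = 0$ ($I{\left(s \right)} = 0 s = 0$)
$R{\left(z \right)} = 245 - 5 z$ ($R{\left(z \right)} = - 5 \left(-10 + z\right) - -195 = \left(50 - 5 z\right) + 195 = 245 - 5 z$)
$W{\left(M,H \right)} = 0$ ($W{\left(M,H \right)} = H 0 = 0$)
$\left(107470 + R{\left(-408 \right)}\right) + W{\left(-68 - 170,163 \right)} = \left(107470 + \left(245 - -2040\right)\right) + 0 = \left(107470 + \left(245 + 2040\right)\right) + 0 = \left(107470 + 2285\right) + 0 = 109755 + 0 = 109755$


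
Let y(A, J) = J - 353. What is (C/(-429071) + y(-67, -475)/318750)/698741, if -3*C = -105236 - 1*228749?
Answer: -17920588519/47782139000503125 ≈ -3.7505e-7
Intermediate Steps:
C = 333985/3 (C = -(-105236 - 1*228749)/3 = -(-105236 - 228749)/3 = -⅓*(-333985) = 333985/3 ≈ 1.1133e+5)
y(A, J) = -353 + J
(C/(-429071) + y(-67, -475)/318750)/698741 = ((333985/3)/(-429071) + (-353 - 475)/318750)/698741 = ((333985/3)*(-1/429071) - 828*1/318750)*(1/698741) = (-333985/1287213 - 138/53125)*(1/698741) = -17920588519/68383190625*1/698741 = -17920588519/47782139000503125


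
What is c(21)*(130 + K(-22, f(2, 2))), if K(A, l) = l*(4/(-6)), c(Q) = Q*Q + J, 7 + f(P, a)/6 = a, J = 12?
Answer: 67950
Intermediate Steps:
f(P, a) = -42 + 6*a
c(Q) = 12 + Q**2 (c(Q) = Q*Q + 12 = Q**2 + 12 = 12 + Q**2)
K(A, l) = -2*l/3 (K(A, l) = l*(4*(-1/6)) = l*(-2/3) = -2*l/3)
c(21)*(130 + K(-22, f(2, 2))) = (12 + 21**2)*(130 - 2*(-42 + 6*2)/3) = (12 + 441)*(130 - 2*(-42 + 12)/3) = 453*(130 - 2/3*(-30)) = 453*(130 + 20) = 453*150 = 67950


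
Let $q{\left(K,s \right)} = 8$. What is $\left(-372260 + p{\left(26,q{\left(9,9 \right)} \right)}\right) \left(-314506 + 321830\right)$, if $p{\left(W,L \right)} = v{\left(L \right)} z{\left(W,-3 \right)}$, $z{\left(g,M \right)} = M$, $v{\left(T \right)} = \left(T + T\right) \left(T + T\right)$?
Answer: $-2732057072$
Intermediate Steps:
$v{\left(T \right)} = 4 T^{2}$ ($v{\left(T \right)} = 2 T 2 T = 4 T^{2}$)
$p{\left(W,L \right)} = - 12 L^{2}$ ($p{\left(W,L \right)} = 4 L^{2} \left(-3\right) = - 12 L^{2}$)
$\left(-372260 + p{\left(26,q{\left(9,9 \right)} \right)}\right) \left(-314506 + 321830\right) = \left(-372260 - 12 \cdot 8^{2}\right) \left(-314506 + 321830\right) = \left(-372260 - 768\right) 7324 = \left(-373028\right) 7324 = -2732057072$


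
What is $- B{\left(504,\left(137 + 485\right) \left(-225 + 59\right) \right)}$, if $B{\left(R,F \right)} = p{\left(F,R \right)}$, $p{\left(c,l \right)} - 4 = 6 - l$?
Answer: $494$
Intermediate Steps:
$p{\left(c,l \right)} = 10 - l$ ($p{\left(c,l \right)} = 4 - \left(-6 + l\right) = 10 - l$)
$B{\left(R,F \right)} = 10 - R$
$- B{\left(504,\left(137 + 485\right) \left(-225 + 59\right) \right)} = - (10 - 504) = \left(-1\right) \left(-494\right) = 494$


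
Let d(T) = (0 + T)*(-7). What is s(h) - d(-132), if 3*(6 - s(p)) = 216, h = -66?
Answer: -990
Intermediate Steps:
d(T) = -7*T (d(T) = T*(-7) = -7*T)
s(p) = -66 (s(p) = 6 - ⅓*216 = 6 - 72 = -66)
s(h) - d(-132) = -66 - (-7)*(-132) = -66 - 1*924 = -66 - 924 = -990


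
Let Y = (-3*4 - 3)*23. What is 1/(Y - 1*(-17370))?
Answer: 1/17025 ≈ 5.8737e-5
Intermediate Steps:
Y = -345 (Y = (-12 - 3)*23 = -15*23 = -345)
1/(Y - 1*(-17370)) = 1/(-345 - 1*(-17370)) = 1/(-345 + 17370) = 1/17025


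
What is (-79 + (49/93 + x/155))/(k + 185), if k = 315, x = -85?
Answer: -7349/46500 ≈ -0.15804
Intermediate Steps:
(-79 + (49/93 + x/155))/(k + 185) = (-79 + (49/93 - 85/155))/(315 + 185) = (-79 + (49*(1/93) - 85*1/155))/500 = (-79 + (49/93 - 17/31))*(1/500) = (-79 - 2/93)*(1/500) = -7349/93*1/500 = -7349/46500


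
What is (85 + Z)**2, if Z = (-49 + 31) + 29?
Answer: 9216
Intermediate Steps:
Z = 11 (Z = -18 + 29 = 11)
(85 + Z)**2 = (85 + 11)**2 = 96**2 = 9216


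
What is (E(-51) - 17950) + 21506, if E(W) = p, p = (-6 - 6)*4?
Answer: 3508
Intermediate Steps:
p = -48 (p = -12*4 = -48)
E(W) = -48
(E(-51) - 17950) + 21506 = (-48 - 17950) + 21506 = -17998 + 21506 = 3508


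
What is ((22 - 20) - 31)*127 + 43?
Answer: -3640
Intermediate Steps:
((22 - 20) - 31)*127 + 43 = (2 - 31)*127 + 43 = -29*127 + 43 = -3683 + 43 = -3640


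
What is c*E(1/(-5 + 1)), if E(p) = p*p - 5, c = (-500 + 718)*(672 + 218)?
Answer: -3831895/4 ≈ -9.5797e+5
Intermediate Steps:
c = 194020 (c = 218*890 = 194020)
E(p) = -5 + p² (E(p) = p² - 5 = -5 + p²)
c*E(1/(-5 + 1)) = 194020*(-5 + (1/(-5 + 1))²) = 194020*(-5 + (1/(-4))²) = 194020*(-5 + (-¼)²) = 194020*(-5 + 1/16) = 194020*(-79/16) = -3831895/4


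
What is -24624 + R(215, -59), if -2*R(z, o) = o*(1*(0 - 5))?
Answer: -49543/2 ≈ -24772.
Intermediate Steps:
R(z, o) = 5*o/2 (R(z, o) = -o*1*(0 - 5)/2 = -o*1*(-5)/2 = -o*(-5)/2 = -(-5)*o/2 = 5*o/2)
-24624 + R(215, -59) = -24624 + (5/2)*(-59) = -24624 - 295/2 = -49543/2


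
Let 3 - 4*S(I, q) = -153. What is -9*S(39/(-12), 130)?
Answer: -351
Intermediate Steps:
S(I, q) = 39 (S(I, q) = 3/4 - 1/4*(-153) = 3/4 + 153/4 = 39)
-9*S(39/(-12), 130) = -9*39 = -351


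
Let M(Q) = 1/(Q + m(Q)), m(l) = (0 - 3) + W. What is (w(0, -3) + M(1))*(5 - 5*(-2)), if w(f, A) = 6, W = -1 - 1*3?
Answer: 175/2 ≈ 87.500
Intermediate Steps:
W = -4 (W = -1 - 3 = -4)
m(l) = -7 (m(l) = (0 - 3) - 4 = -3 - 4 = -7)
M(Q) = 1/(-7 + Q) (M(Q) = 1/(Q - 7) = 1/(-7 + Q))
(w(0, -3) + M(1))*(5 - 5*(-2)) = (6 + 1/(-7 + 1))*(5 - 5*(-2)) = (6 + 1/(-6))*(5 + 10) = (6 - ⅙)*15 = (35/6)*15 = 175/2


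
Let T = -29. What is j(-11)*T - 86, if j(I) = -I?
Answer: -405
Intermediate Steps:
j(-11)*T - 86 = -1*(-11)*(-29) - 86 = 11*(-29) - 86 = -319 - 86 = -405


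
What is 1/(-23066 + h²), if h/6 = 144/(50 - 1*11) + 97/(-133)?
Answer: -2989441/68009621462 ≈ -4.3956e-5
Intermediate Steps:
h = 30738/1729 (h = 6*(144/(50 - 1*11) + 97/(-133)) = 6*(144/(50 - 11) + 97*(-1/133)) = 6*(144/39 - 97/133) = 6*(144*(1/39) - 97/133) = 6*(48/13 - 97/133) = 6*(5123/1729) = 30738/1729 ≈ 17.778)
1/(-23066 + h²) = 1/(-23066 + (30738/1729)²) = 1/(-23066 + 944824644/2989441) = 1/(-68009621462/2989441) = -2989441/68009621462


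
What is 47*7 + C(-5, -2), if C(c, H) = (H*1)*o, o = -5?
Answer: 339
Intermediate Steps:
C(c, H) = -5*H (C(c, H) = (H*1)*(-5) = H*(-5) = -5*H)
47*7 + C(-5, -2) = 47*7 - 5*(-2) = 329 + 10 = 339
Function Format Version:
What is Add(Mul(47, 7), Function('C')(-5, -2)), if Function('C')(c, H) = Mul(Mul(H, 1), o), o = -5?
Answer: 339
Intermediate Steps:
Function('C')(c, H) = Mul(-5, H) (Function('C')(c, H) = Mul(Mul(H, 1), -5) = Mul(H, -5) = Mul(-5, H))
Add(Mul(47, 7), Function('C')(-5, -2)) = Add(Mul(47, 7), Mul(-5, -2)) = Add(329, 10) = 339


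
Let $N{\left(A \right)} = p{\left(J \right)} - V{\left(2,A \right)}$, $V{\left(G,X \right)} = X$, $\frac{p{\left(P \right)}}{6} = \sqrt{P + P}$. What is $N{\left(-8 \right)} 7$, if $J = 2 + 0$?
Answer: $140$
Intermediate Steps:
$J = 2$
$p{\left(P \right)} = 6 \sqrt{2} \sqrt{P}$ ($p{\left(P \right)} = 6 \sqrt{P + P} = 6 \sqrt{2 P} = 6 \sqrt{2} \sqrt{P}$)
$N{\left(A \right)} = 12 - A$ ($N{\left(A \right)} = 6 \sqrt{2} \sqrt{2} - A = 12 - A$)
$N{\left(-8 \right)} 7 = \left(12 - -8\right) 7 = \left(12 + 8\right) 7 = 20 \cdot 7 = 140$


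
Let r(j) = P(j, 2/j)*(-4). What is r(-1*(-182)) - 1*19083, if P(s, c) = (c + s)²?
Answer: -1255358199/8281 ≈ -1.5160e+5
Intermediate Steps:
r(j) = -4*(j + 2/j)² (r(j) = (2/j + j)²*(-4) = (j + 2/j)²*(-4) = -4*(j + 2/j)²)
r(-1*(-182)) - 1*19083 = -4*(2 + (-1*(-182))²)²/(-1*(-182))² - 1*19083 = -4*(2 + 182²)²/182² - 19083 = -4*1/33124*(2 + 33124)² - 19083 = -4*1/33124*33126² - 19083 = -4*1/33124*1097331876 - 19083 = -1097331876/8281 - 19083 = -1255358199/8281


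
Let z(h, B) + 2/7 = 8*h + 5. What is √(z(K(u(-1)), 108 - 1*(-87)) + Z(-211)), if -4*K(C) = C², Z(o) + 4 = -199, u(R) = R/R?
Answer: I*√9814/7 ≈ 14.152*I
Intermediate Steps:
u(R) = 1
Z(o) = -203 (Z(o) = -4 - 199 = -203)
K(C) = -C²/4
z(h, B) = 33/7 + 8*h (z(h, B) = -2/7 + (8*h + 5) = -2/7 + (5 + 8*h) = 33/7 + 8*h)
√(z(K(u(-1)), 108 - 1*(-87)) + Z(-211)) = √((33/7 + 8*(-¼*1²)) - 203) = √((33/7 + 8*(-¼*1)) - 203) = √((33/7 + 8*(-¼)) - 203) = √((33/7 - 2) - 203) = √(19/7 - 203) = √(-1402/7) = I*√9814/7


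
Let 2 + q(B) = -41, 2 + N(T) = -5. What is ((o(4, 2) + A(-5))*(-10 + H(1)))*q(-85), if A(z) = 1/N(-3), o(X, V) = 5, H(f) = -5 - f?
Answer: 23392/7 ≈ 3341.7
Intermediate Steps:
N(T) = -7 (N(T) = -2 - 5 = -7)
q(B) = -43 (q(B) = -2 - 41 = -43)
A(z) = -⅐ (A(z) = 1/(-7) = -⅐)
((o(4, 2) + A(-5))*(-10 + H(1)))*q(-85) = ((5 - ⅐)*(-10 + (-5 - 1*1)))*(-43) = (34*(-10 + (-5 - 1))/7)*(-43) = (34*(-10 - 6)/7)*(-43) = ((34/7)*(-16))*(-43) = -544/7*(-43) = 23392/7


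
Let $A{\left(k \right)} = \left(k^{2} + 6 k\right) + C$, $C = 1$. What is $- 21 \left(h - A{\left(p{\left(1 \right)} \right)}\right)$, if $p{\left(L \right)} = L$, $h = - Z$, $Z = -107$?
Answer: $-2079$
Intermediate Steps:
$h = 107$ ($h = \left(-1\right) \left(-107\right) = 107$)
$A{\left(k \right)} = 1 + k^{2} + 6 k$ ($A{\left(k \right)} = \left(k^{2} + 6 k\right) + 1 = 1 + k^{2} + 6 k$)
$- 21 \left(h - A{\left(p{\left(1 \right)} \right)}\right) = - 21 \left(107 - \left(1 + 1^{2} + 6 \cdot 1\right)\right) = - 21 \left(107 - \left(1 + 1 + 6\right)\right) = - 21 \left(107 - 8\right) = \left(-21\right) 99 = -2079$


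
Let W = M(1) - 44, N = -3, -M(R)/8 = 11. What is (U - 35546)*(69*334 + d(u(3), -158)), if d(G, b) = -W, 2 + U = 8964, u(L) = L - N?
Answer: -616163952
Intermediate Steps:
M(R) = -88 (M(R) = -8*11 = -88)
W = -132 (W = -88 - 44 = -132)
u(L) = 3 + L (u(L) = L - 1*(-3) = L + 3 = 3 + L)
U = 8962 (U = -2 + 8964 = 8962)
d(G, b) = 132 (d(G, b) = -1*(-132) = 132)
(U - 35546)*(69*334 + d(u(3), -158)) = (8962 - 35546)*(69*334 + 132) = -26584*(23046 + 132) = -26584*23178 = -616163952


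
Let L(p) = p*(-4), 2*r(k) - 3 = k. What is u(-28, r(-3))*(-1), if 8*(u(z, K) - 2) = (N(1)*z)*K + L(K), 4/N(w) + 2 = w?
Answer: -2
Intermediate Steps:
r(k) = 3/2 + k/2
L(p) = -4*p
N(w) = 4/(-2 + w)
u(z, K) = 2 - K/2 - K*z/2 (u(z, K) = 2 + (((4/(-2 + 1))*z)*K - 4*K)/8 = 2 + (((4/(-1))*z)*K - 4*K)/8 = 2 + (((4*(-1))*z)*K - 4*K)/8 = 2 + ((-4*z)*K - 4*K)/8 = 2 + (-4*K*z - 4*K)/8 = 2 + (-4*K - 4*K*z)/8 = 2 + (-K/2 - K*z/2) = 2 - K/2 - K*z/2)
u(-28, r(-3))*(-1) = (2 - (3/2 + (1/2)*(-3))/2 - 1/2*(3/2 + (1/2)*(-3))*(-28))*(-1) = (2 - (3/2 - 3/2)/2 - 1/2*(3/2 - 3/2)*(-28))*(-1) = (2 - 1/2*0 - 1/2*0*(-28))*(-1) = (2 + 0 + 0)*(-1) = 2*(-1) = -2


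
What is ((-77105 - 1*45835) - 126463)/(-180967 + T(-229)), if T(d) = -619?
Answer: 249403/181586 ≈ 1.3735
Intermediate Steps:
((-77105 - 1*45835) - 126463)/(-180967 + T(-229)) = ((-77105 - 1*45835) - 126463)/(-180967 - 619) = ((-77105 - 45835) - 126463)/(-181586) = (-122940 - 126463)*(-1/181586) = -249403*(-1/181586) = 249403/181586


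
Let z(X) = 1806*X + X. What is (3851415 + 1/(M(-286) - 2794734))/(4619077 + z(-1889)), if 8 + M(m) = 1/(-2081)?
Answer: 11199641567881832/3505956292657181 ≈ 3.1945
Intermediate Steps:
M(m) = -16649/2081 (M(m) = -8 + 1/(-2081) = -8 - 1/2081 = -16649/2081)
z(X) = 1807*X
(3851415 + 1/(M(-286) - 2794734))/(4619077 + z(-1889)) = (3851415 + 1/(-16649/2081 - 2794734))/(4619077 + 1807*(-1889)) = (3851415 + 1/(-5815858103/2081))/(4619077 - 3413423) = (3851415 - 2081/5815858103)/1205654 = (22399283135763664/5815858103)*(1/1205654) = 11199641567881832/3505956292657181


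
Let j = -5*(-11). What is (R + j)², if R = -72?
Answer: 289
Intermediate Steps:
j = 55
(R + j)² = (-72 + 55)² = (-17)² = 289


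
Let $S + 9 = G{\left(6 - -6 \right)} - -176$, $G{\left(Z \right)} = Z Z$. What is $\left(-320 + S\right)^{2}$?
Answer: $81$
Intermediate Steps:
$G{\left(Z \right)} = Z^{2}$
$S = 311$ ($S = -9 + \left(\left(6 - -6\right)^{2} - -176\right) = -9 + \left(\left(6 + 6\right)^{2} + 176\right) = -9 + \left(12^{2} + 176\right) = -9 + \left(144 + 176\right) = -9 + 320 = 311$)
$\left(-320 + S\right)^{2} = \left(-320 + 311\right)^{2} = \left(-9\right)^{2} = 81$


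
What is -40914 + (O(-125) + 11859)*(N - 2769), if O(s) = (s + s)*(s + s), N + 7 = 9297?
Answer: 484854125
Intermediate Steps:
N = 9290 (N = -7 + 9297 = 9290)
O(s) = 4*s**2 (O(s) = (2*s)*(2*s) = 4*s**2)
-40914 + (O(-125) + 11859)*(N - 2769) = -40914 + (4*(-125)**2 + 11859)*(9290 - 2769) = -40914 + (4*15625 + 11859)*6521 = -40914 + (62500 + 11859)*6521 = -40914 + 74359*6521 = -40914 + 484895039 = 484854125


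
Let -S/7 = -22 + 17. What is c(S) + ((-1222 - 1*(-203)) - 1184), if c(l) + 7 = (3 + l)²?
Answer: -766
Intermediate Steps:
S = 35 (S = -7*(-22 + 17) = -7*(-5) = 35)
c(l) = -7 + (3 + l)²
c(S) + ((-1222 - 1*(-203)) - 1184) = (-7 + (3 + 35)²) + ((-1222 - 1*(-203)) - 1184) = (-7 + 38²) + ((-1222 + 203) - 1184) = (-7 + 1444) + (-1019 - 1184) = 1437 - 2203 = -766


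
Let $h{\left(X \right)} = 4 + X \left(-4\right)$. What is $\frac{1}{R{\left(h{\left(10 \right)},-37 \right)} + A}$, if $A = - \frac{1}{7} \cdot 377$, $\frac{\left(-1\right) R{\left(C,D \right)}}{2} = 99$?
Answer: $- \frac{7}{1763} \approx -0.0039705$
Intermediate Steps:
$h{\left(X \right)} = 4 - 4 X$
$R{\left(C,D \right)} = -198$ ($R{\left(C,D \right)} = \left(-2\right) 99 = -198$)
$A = - \frac{377}{7}$ ($A = \left(-1\right) \frac{1}{7} \cdot 377 = \left(- \frac{1}{7}\right) 377 = - \frac{377}{7} \approx -53.857$)
$\frac{1}{R{\left(h{\left(10 \right)},-37 \right)} + A} = \frac{1}{-198 - \frac{377}{7}} = \frac{1}{- \frac{1763}{7}} = - \frac{7}{1763}$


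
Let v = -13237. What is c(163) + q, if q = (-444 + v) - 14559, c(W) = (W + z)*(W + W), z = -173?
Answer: -31500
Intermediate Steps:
c(W) = 2*W*(-173 + W) (c(W) = (W - 173)*(W + W) = (-173 + W)*(2*W) = 2*W*(-173 + W))
q = -28240 (q = (-444 - 13237) - 14559 = -13681 - 14559 = -28240)
c(163) + q = 2*163*(-173 + 163) - 28240 = 2*163*(-10) - 28240 = -3260 - 28240 = -31500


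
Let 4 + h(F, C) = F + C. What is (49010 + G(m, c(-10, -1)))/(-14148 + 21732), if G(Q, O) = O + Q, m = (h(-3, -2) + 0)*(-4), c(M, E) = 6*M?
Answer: 24493/3792 ≈ 6.4591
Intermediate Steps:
h(F, C) = -4 + C + F (h(F, C) = -4 + (F + C) = -4 + (C + F) = -4 + C + F)
m = 36 (m = ((-4 - 2 - 3) + 0)*(-4) = (-9 + 0)*(-4) = -9*(-4) = 36)
(49010 + G(m, c(-10, -1)))/(-14148 + 21732) = (49010 + (6*(-10) + 36))/(-14148 + 21732) = (49010 + (-60 + 36))/7584 = (49010 - 24)*(1/7584) = 48986*(1/7584) = 24493/3792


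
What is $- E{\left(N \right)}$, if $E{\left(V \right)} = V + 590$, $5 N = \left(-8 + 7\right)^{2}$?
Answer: $- \frac{2951}{5} \approx -590.2$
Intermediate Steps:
$N = \frac{1}{5}$ ($N = \frac{\left(-8 + 7\right)^{2}}{5} = \frac{\left(-1\right)^{2}}{5} = \frac{1}{5} \cdot 1 = \frac{1}{5} \approx 0.2$)
$E{\left(V \right)} = 590 + V$
$- E{\left(N \right)} = - (590 + \frac{1}{5}) = \left(-1\right) \frac{2951}{5} = - \frac{2951}{5}$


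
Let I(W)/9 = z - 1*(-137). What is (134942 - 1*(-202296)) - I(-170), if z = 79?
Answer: 335294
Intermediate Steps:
I(W) = 1944 (I(W) = 9*(79 - 1*(-137)) = 9*(79 + 137) = 9*216 = 1944)
(134942 - 1*(-202296)) - I(-170) = (134942 - 1*(-202296)) - 1*1944 = (134942 + 202296) - 1944 = 337238 - 1944 = 335294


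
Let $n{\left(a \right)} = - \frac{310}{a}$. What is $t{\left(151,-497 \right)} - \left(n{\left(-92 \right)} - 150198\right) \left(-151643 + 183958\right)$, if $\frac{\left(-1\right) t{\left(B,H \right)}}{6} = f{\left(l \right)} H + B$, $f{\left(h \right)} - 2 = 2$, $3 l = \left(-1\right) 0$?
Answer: $\frac{9707101009}{2} \approx 4.8535 \cdot 10^{9}$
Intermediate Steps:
$l = 0$ ($l = \frac{\left(-1\right) 0}{3} = \frac{1}{3} \cdot 0 = 0$)
$f{\left(h \right)} = 4$ ($f{\left(h \right)} = 2 + 2 = 4$)
$t{\left(B,H \right)} = - 24 H - 6 B$ ($t{\left(B,H \right)} = - 6 \left(4 H + B\right) = - 6 \left(B + 4 H\right) = - 24 H - 6 B$)
$t{\left(151,-497 \right)} - \left(n{\left(-92 \right)} - 150198\right) \left(-151643 + 183958\right) = \left(\left(-24\right) \left(-497\right) - 906\right) - \left(- \frac{310}{-92} - 150198\right) \left(-151643 + 183958\right) = \left(11928 - 906\right) - \left(\left(-310\right) \left(- \frac{1}{92}\right) - 150198\right) 32315 = 11022 - \left(\frac{155}{46} - 150198\right) 32315 = 11022 - \left(- \frac{6908953}{46}\right) 32315 = 11022 - - \frac{9707078965}{2} = 11022 + \frac{9707078965}{2} = \frac{9707101009}{2}$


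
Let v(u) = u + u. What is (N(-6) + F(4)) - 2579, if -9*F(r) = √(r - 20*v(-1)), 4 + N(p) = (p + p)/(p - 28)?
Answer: -43905/17 - 2*√11/9 ≈ -2583.4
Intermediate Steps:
v(u) = 2*u
N(p) = -4 + 2*p/(-28 + p) (N(p) = -4 + (p + p)/(p - 28) = -4 + (2*p)/(-28 + p) = -4 + 2*p/(-28 + p))
F(r) = -√(40 + r)/9 (F(r) = -√(r - 40*(-1))/9 = -√(r - 20*(-2))/9 = -√(r + 40)/9 = -√(40 + r)/9)
(N(-6) + F(4)) - 2579 = (2*(56 - 1*(-6))/(-28 - 6) - √(40 + 4)/9) - 2579 = (2*(56 + 6)/(-34) - 2*√11/9) - 2579 = (2*(-1/34)*62 - 2*√11/9) - 2579 = (-62/17 - 2*√11/9) - 2579 = -43905/17 - 2*√11/9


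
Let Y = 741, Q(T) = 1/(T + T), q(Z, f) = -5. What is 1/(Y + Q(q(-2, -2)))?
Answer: 10/7409 ≈ 0.0013497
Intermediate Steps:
Q(T) = 1/(2*T)
1/(Y + Q(q(-2, -2))) = 1/(741 + (1/2)/(-5)) = 1/(741 + (1/2)*(-1/5)) = 1/(741 - 1/10) = 1/(7409/10) = 10/7409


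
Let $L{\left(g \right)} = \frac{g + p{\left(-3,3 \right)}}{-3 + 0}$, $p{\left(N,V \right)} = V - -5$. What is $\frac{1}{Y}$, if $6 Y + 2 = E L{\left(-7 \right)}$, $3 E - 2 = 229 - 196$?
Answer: $- \frac{54}{53} \approx -1.0189$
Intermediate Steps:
$p{\left(N,V \right)} = 5 + V$ ($p{\left(N,V \right)} = V + 5 = 5 + V$)
$E = \frac{35}{3}$ ($E = \frac{2}{3} + \frac{229 - 196}{3} = \frac{2}{3} + \frac{1}{3} \cdot 33 = \frac{2}{3} + 11 = \frac{35}{3} \approx 11.667$)
$L{\left(g \right)} = - \frac{8}{3} - \frac{g}{3}$ ($L{\left(g \right)} = \frac{g + \left(5 + 3\right)}{-3 + 0} = \frac{g + 8}{-3} = \left(8 + g\right) \left(- \frac{1}{3}\right) = - \frac{8}{3} - \frac{g}{3}$)
$Y = - \frac{53}{54}$ ($Y = - \frac{1}{3} + \frac{\frac{35}{3} \left(- \frac{8}{3} - - \frac{7}{3}\right)}{6} = - \frac{1}{3} + \frac{\frac{35}{3} \left(- \frac{8}{3} + \frac{7}{3}\right)}{6} = - \frac{1}{3} + \frac{\frac{35}{3} \left(- \frac{1}{3}\right)}{6} = - \frac{1}{3} + \frac{1}{6} \left(- \frac{35}{9}\right) = - \frac{1}{3} - \frac{35}{54} = - \frac{53}{54} \approx -0.98148$)
$\frac{1}{Y} = \frac{1}{- \frac{53}{54}} = - \frac{54}{53}$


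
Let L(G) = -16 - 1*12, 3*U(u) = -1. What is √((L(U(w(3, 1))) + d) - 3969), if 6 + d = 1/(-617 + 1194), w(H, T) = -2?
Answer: I*√1332714210/577 ≈ 63.269*I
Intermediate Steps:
U(u) = -⅓ (U(u) = (⅓)*(-1) = -⅓)
L(G) = -28 (L(G) = -16 - 12 = -28)
d = -3461/577 (d = -6 + 1/(-617 + 1194) = -6 + 1/577 = -3461/577 ≈ -5.9983)
√((L(U(w(3, 1))) + d) - 3969) = √((-28 - 3461/577) - 3969) = √(-19617/577 - 3969) = √(-2309730/577) = I*√1332714210/577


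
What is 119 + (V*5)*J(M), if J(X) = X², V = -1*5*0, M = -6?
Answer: 119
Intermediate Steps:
V = 0 (V = -5*0 = 0)
119 + (V*5)*J(M) = 119 + (0*5)*(-6)² = 119 + 0*36 = 119 + 0 = 119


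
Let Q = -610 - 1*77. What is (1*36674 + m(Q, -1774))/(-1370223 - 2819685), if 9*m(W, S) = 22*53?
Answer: -82808/9427293 ≈ -0.0087839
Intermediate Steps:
Q = -687 (Q = -610 - 77 = -687)
m(W, S) = 1166/9 (m(W, S) = (22*53)/9 = (⅑)*1166 = 1166/9)
(1*36674 + m(Q, -1774))/(-1370223 - 2819685) = (1*36674 + 1166/9)/(-1370223 - 2819685) = (36674 + 1166/9)/(-4189908) = (331232/9)*(-1/4189908) = -82808/9427293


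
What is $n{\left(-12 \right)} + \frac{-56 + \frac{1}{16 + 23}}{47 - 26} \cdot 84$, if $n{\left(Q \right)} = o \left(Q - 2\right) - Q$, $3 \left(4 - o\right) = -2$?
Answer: $- \frac{3604}{13} \approx -277.23$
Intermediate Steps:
$o = \frac{14}{3}$ ($o = 4 - - \frac{2}{3} = 4 + \frac{2}{3} = \frac{14}{3} \approx 4.6667$)
$n{\left(Q \right)} = - \frac{28}{3} + \frac{11 Q}{3}$ ($n{\left(Q \right)} = \frac{14 \left(Q - 2\right)}{3} - Q = \frac{14 \left(-2 + Q\right)}{3} - Q = \left(- \frac{28}{3} + \frac{14 Q}{3}\right) - Q = - \frac{28}{3} + \frac{11 Q}{3}$)
$n{\left(-12 \right)} + \frac{-56 + \frac{1}{16 + 23}}{47 - 26} \cdot 84 = \left(- \frac{28}{3} + \frac{11}{3} \left(-12\right)\right) + \frac{-56 + \frac{1}{16 + 23}}{47 - 26} \cdot 84 = \left(- \frac{28}{3} - 44\right) + \frac{-56 + \frac{1}{39}}{21} \cdot 84 = - \frac{160}{3} + \left(-56 + \frac{1}{39}\right) \frac{1}{21} \cdot 84 = - \frac{160}{3} + \left(- \frac{2183}{39}\right) \frac{1}{21} \cdot 84 = - \frac{160}{3} - \frac{8732}{39} = - \frac{3604}{13}$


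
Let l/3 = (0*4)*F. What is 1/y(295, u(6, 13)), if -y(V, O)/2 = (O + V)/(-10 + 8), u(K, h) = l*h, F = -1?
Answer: 1/295 ≈ 0.0033898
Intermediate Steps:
l = 0 (l = 3*((0*4)*(-1)) = 3*(0*(-1)) = 3*0 = 0)
u(K, h) = 0 (u(K, h) = 0*h = 0)
y(V, O) = O + V (y(V, O) = -2*(O + V)/(-10 + 8) = -2*(O + V)/(-2) = -2*(O + V)*(-1)/2 = -2*(-O/2 - V/2) = O + V)
1/y(295, u(6, 13)) = 1/(0 + 295) = 1/295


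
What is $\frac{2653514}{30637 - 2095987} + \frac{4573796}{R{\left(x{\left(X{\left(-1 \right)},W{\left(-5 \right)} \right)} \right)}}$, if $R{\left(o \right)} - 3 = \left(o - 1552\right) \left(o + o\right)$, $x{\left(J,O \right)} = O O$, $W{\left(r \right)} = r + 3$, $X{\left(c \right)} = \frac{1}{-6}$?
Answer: $- \frac{526630151413}{1420616575} \approx -370.71$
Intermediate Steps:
$X{\left(c \right)} = - \frac{1}{6}$
$W{\left(r \right)} = 3 + r$
$x{\left(J,O \right)} = O^{2}$
$R{\left(o \right)} = 3 + 2 o \left(-1552 + o\right)$ ($R{\left(o \right)} = 3 + \left(o - 1552\right) \left(o + o\right) = 3 + \left(-1552 + o\right) 2 o = 3 + 2 o \left(-1552 + o\right)$)
$\frac{2653514}{30637 - 2095987} + \frac{4573796}{R{\left(x{\left(X{\left(-1 \right)},W{\left(-5 \right)} \right)} \right)}} = \frac{2653514}{30637 - 2095987} + \frac{4573796}{3 - 3104 \left(3 - 5\right)^{2} + 2 \left(\left(3 - 5\right)^{2}\right)^{2}} = \frac{2653514}{-2065350} + \frac{4573796}{3 - 3104 \left(-2\right)^{2} + 2 \left(\left(-2\right)^{2}\right)^{2}} = 2653514 \left(- \frac{1}{2065350}\right) + \frac{4573796}{3 - 12416 + 2 \cdot 4^{2}} = - \frac{1326757}{1032675} + \frac{4573796}{3 - 12416 + 2 \cdot 16} = - \frac{1326757}{1032675} + \frac{4573796}{3 - 12416 + 32} = - \frac{1326757}{1032675} + \frac{4573796}{-12381} = - \frac{1326757}{1032675} + 4573796 \left(- \frac{1}{12381}\right) = - \frac{1326757}{1032675} - \frac{4573796}{12381} = - \frac{526630151413}{1420616575}$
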